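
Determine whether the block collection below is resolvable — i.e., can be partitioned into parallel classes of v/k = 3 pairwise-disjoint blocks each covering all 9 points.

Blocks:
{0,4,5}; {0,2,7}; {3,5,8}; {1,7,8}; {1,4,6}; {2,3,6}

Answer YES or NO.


v = 9, block size k = 3, number of blocks = 6.
For resolvability, blocks must partition into parallel classes of size v/k = 3.
Total blocks must therefore be a multiple of 3: 6 = 3·2 + 0 ⇒ divisible ✓.
Greedy packing gives 2 candidate class(es). Each should be a full parallel class (size 3, covers all 9 points).
  Class 1 (3 blocks): {0,4,5}; {1,7,8}; {2,3,6}. Points covered: [0, 1, 2, 3, 4, 5, 6, 7, 8].
  Class 2 (3 blocks): {0,2,7}; {3,5,8}; {1,4,6}. Points covered: [0, 1, 2, 3, 4, 5, 6, 7, 8].
All classes full (size 3)? YES. All classes cover every point? YES.
Resolvable? YES.

YES


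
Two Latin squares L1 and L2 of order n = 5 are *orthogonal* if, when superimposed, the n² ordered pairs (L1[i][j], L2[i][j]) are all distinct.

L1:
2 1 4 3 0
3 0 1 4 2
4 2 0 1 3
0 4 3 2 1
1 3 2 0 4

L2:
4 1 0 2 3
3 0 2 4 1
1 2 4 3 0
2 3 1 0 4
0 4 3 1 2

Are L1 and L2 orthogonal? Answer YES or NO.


Form the n² = 25 superimposed pairs (L1[i][j], L2[i][j]), row by row (rows and columns indexed from 0):
row 0: (2,4) (1,1) (4,0) (3,2) (0,3)
row 1: (3,3) (0,0) (1,2) (4,4) (2,1)
row 2: (4,1) (2,2) (0,4) (1,3) (3,0)
row 3: (0,2) (4,3) (3,1) (2,0) (1,4)
row 4: (1,0) (3,4) (2,3) (0,1) (4,2)
Orthogonality requires all 25 pairs distinct.
Check by first coordinate: for each symbol s of L1, list the L2 entries in the n cells where L1 = s; they must all differ.
  L1 = 0: L2 entries (in reading order) 3, 0, 4, 2, 1 — all 5 distinct ✓
  L1 = 1: L2 entries (in reading order) 1, 2, 3, 4, 0 — all 5 distinct ✓
  L1 = 2: L2 entries (in reading order) 4, 1, 2, 0, 3 — all 5 distinct ✓
  L1 = 3: L2 entries (in reading order) 2, 3, 0, 1, 4 — all 5 distinct ✓
  L1 = 4: L2 entries (in reading order) 0, 4, 1, 3, 2 — all 5 distinct ✓
Every symbol of L1 meets every symbol of L2 exactly once, so all 25 pairs are distinct (25 of 25).
Conclusion: YES.

YES


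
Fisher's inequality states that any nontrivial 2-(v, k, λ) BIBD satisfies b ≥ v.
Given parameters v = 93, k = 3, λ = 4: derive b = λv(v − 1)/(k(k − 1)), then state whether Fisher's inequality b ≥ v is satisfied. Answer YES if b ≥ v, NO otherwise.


r = λ(v − 1)/(k − 1) = 4·92/2 = 184.
b = vr/k = 93·184/3 = 5704.
Fisher's inequality: b ≥ v ⇔ 5704 ≥ 93? YES.

YES


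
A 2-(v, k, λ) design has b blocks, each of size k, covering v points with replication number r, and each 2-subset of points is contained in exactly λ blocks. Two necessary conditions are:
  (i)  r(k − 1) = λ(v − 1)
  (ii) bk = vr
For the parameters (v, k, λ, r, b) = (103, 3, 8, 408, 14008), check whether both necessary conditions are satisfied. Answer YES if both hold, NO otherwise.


Condition (i): r(k − 1) = 408·2 = 816; λ(v − 1) = 8·102 = 816. Match? YES.
Condition (ii): bk = 14008·3 = 42024; vr = 103·408 = 42024. Match? YES.
Both conditions hold? YES.

YES


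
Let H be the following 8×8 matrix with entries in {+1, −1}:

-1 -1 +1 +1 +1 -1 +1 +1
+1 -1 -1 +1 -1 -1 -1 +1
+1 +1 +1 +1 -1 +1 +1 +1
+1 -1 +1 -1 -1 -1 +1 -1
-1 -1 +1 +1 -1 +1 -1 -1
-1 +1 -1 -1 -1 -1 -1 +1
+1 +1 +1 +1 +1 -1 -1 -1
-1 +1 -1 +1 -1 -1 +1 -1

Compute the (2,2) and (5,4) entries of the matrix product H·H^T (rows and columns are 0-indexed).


Row 2 of H: [1, 1, 1, 1, -1, 1, 1, 1].
Row 4 of H: [-1, -1, 1, 1, -1, 1, -1, -1].
Row 5 of H: [-1, 1, -1, -1, -1, -1, -1, 1].
(H·H^T)[2][2] = Σ_j H[2][j]·H[2][j] = (1)² + (1)² + (1)² + (1)² + (-1)² + (1)² + (1)² + (1)² = 1 + 1 + 1 + 1 + 1 + 1 + 1 + 1 = 8.
(H·H^T)[5][4] = Σ_j H[5][j]·H[4][j] = (-1)·(-1) + (1)·(-1) + (-1)·(1) + (-1)·(1) + (-1)·(-1) + (-1)·(1) + (-1)·(-1) + (1)·(-1) = 1 + -1 + -1 + -1 + 1 + -1 + 1 + -1 = -2.
Rows 5 and 4 are not orthogonal (dot product = -2 ≠ 0), so H is not a Hadamard matrix.

(2,2) entry = 8; (5,4) entry = -2.


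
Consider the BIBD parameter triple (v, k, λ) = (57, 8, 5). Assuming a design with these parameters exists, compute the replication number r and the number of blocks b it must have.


Any 2-(v, k, λ) BIBD satisfies two necessary conditions:
  (i)  Each point sits in r blocks, and counting incidences through any fixed point gives r(k − 1) = λ(v − 1), so r = λ(v − 1)/(k − 1).
  (ii) Total incidences bk = vr, so b = vr/k.
Step 1: r = λ(v − 1)/(k − 1) = 5·(57 − 1)/(8 − 1) = 5·56/7 = 280/7 = 40.
Step 2: b = vr/k = 57·40/8 = 2280/8 = 285.
Check integrality: r = 40 ∈ Z ✓, b = 285 ∈ Z ✓.
(These identities are necessary conditions: they determine r and b for any design with these parameters, but do not by themselves prove that one exists.)

r = 40, b = 285.


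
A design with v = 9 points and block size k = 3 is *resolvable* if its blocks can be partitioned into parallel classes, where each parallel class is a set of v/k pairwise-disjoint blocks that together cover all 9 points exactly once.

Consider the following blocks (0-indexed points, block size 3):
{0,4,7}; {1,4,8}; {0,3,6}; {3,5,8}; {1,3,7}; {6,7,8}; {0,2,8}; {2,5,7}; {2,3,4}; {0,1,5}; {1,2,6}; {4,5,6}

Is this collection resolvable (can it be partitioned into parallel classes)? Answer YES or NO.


v = 9, block size k = 3, number of blocks = 12.
For resolvability, blocks must partition into parallel classes of size v/k = 3.
Total blocks must therefore be a multiple of 3: 12 = 3·4 + 0 ⇒ divisible ✓.
Greedy packing gives 4 candidate class(es). Each should be a full parallel class (size 3, covers all 9 points).
  Class 1 (3 blocks): {0,4,7}; {3,5,8}; {1,2,6}. Points covered: [0, 1, 2, 3, 4, 5, 6, 7, 8].
  Class 2 (3 blocks): {1,4,8}; {0,3,6}; {2,5,7}. Points covered: [0, 1, 2, 3, 4, 5, 6, 7, 8].
  Class 3 (3 blocks): {1,3,7}; {0,2,8}; {4,5,6}. Points covered: [0, 1, 2, 3, 4, 5, 6, 7, 8].
  Class 4 (3 blocks): {6,7,8}; {2,3,4}; {0,1,5}. Points covered: [0, 1, 2, 3, 4, 5, 6, 7, 8].
All classes full (size 3)? YES. All classes cover every point? YES.
Resolvable? YES.

YES


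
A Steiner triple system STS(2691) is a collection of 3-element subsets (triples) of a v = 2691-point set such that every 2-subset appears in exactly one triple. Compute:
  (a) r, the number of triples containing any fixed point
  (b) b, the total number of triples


An STS(v) is a 2-(v, 3, 1) BIBD: block size k = 3, λ = 1.
Replication: r(k − 1) = λ(v − 1) ⇒ r·2 = 2691 − 1 = 2690 ⇒ r = 1345.
Block count: b = v(v − 1)/6 = 2691·2690/6 = 7238790/6 = 1206465.
(Check via bk = vr: 1206465·3 = 3619395 = 2691·1345 = 3619395 ✓.)

r = 1345, b = 1206465.


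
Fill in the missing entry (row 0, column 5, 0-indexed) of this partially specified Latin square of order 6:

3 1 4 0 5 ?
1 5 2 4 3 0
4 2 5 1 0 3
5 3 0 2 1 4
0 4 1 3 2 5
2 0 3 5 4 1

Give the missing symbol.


Row 0 contains symbols [0, 1, 3, 4, 5] — missing [2].
Column 5 contains symbols [0, 1, 3, 4, 5] — missing [2].
The missing symbol must appear in both missing sets; intersection = [2].
Therefore the hidden value is 2.

Missing value = 2.


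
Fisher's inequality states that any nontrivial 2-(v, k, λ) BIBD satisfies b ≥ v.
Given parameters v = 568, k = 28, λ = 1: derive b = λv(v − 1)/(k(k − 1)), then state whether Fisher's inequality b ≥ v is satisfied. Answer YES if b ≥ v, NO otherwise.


b = λv(v − 1)/(k(k − 1)) = 1·568·567/(28·27) = 322056/756 = 426.
Compare with v = 568: b < v, so Fisher's inequality fails.

NO


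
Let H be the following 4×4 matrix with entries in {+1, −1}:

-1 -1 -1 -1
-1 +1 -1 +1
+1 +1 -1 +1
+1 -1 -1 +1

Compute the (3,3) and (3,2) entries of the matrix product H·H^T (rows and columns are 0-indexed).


Row 2 of H: [1, 1, -1, 1].
Row 3 of H: [1, -1, -1, 1].
(H·H^T)[3][3] = Σ_j H[3][j]·H[3][j] = (1)² + (-1)² + (-1)² + (1)² = 1 + 1 + 1 + 1 = 4.
(H·H^T)[3][2] = Σ_j H[3][j]·H[2][j] = (1)·(1) + (-1)·(1) + (-1)·(-1) + (1)·(1) = 1 + -1 + 1 + 1 = 2.
Rows 3 and 2 are not orthogonal (dot product = 2 ≠ 0), so H is not a Hadamard matrix.

(3,3) entry = 4; (3,2) entry = 2.


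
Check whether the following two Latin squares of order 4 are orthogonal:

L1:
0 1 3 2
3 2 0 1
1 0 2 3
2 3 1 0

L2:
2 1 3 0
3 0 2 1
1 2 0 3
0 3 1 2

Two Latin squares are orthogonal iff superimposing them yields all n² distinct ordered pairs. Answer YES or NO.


Form the n² = 16 superimposed pairs (L1[i][j], L2[i][j]), row by row (rows and columns indexed from 0):
row 0: (0,2) (1,1) (3,3) (2,0)
row 1: (3,3) (2,0) (0,2) (1,1)
row 2: (1,1) (0,2) (2,0) (3,3)
row 3: (2,0) (3,3) (1,1) (0,2)
Orthogonality requires all 16 pairs distinct.
But the pair (3,3) repeats: cell (0,2) has L1 = 3, L2 = 3, and cell (1,0) has L1 = 3, L2 = 3.
A repeated pair means some other pair never occurs (only 4 distinct pairs out of 16), so the squares are not orthogonal.
Conclusion: NO.

NO


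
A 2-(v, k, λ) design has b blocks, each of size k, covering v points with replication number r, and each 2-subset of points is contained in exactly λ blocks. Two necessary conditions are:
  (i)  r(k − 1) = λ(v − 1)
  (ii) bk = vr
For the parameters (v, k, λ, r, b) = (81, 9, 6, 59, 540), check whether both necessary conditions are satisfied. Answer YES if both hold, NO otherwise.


Condition (i): r(k − 1) = 59·8 = 472; λ(v − 1) = 6·80 = 480. Match? NO.
Condition (ii): bk = 540·9 = 4860; vr = 81·59 = 4779. Match? NO.
Both conditions hold? NO.

NO


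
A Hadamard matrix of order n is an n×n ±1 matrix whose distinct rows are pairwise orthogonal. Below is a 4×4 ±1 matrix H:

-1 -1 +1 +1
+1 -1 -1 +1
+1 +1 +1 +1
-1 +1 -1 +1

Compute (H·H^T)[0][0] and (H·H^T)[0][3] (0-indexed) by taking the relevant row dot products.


Row 0 of H: [-1, -1, 1, 1].
Row 3 of H: [-1, 1, -1, 1].
(H·H^T)[0][0] = Σ_j H[0][j]·H[0][j] = (-1)² + (-1)² + (1)² + (1)² = 1 + 1 + 1 + 1 = 4.
(H·H^T)[0][3] = Σ_j H[0][j]·H[3][j] = (-1)·(-1) + (-1)·(1) + (1)·(-1) + (1)·(1) = 1 + -1 + -1 + 1 = 0.
So rows 0 and 3 are orthogonal; the diagonal entry equals n = 4.

(0,0) entry = 4; (0,3) entry = 0.


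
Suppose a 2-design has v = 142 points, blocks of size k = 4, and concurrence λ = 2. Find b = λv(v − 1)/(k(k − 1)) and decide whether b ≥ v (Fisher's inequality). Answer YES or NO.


b = λv(v − 1)/(k(k − 1)) = 2·142·141/(4·3) = 40044/12 = 3337.
Compare with v = 142: b ≥ v, so Fisher's inequality holds.

YES


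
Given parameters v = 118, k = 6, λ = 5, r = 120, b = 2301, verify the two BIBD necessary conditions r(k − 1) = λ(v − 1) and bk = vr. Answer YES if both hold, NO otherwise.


Condition (i): r(k − 1) = 120·5 = 600; λ(v − 1) = 5·117 = 585. Match? NO.
Condition (ii): bk = 2301·6 = 13806; vr = 118·120 = 14160. Match? NO.
Both conditions hold? NO.

NO


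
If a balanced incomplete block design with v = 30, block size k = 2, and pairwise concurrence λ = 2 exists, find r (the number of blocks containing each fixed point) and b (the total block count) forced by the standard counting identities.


Any 2-(v, k, λ) BIBD satisfies two necessary conditions:
  (i)  Each point sits in r blocks, and counting incidences through any fixed point gives r(k − 1) = λ(v − 1), so r = λ(v − 1)/(k − 1).
  (ii) Total incidences bk = vr, so b = vr/k.
Step 1: r = λ(v − 1)/(k − 1) = 2·(30 − 1)/(2 − 1) = 2·29/1 = 58/1 = 58.
Step 2: b = vr/k = 30·58/2 = 1740/2 = 870.
Check integrality: r = 58 ∈ Z ✓, b = 870 ∈ Z ✓.
(These identities are necessary conditions: they determine r and b for any design with these parameters, but do not by themselves prove that one exists.)

r = 58, b = 870.


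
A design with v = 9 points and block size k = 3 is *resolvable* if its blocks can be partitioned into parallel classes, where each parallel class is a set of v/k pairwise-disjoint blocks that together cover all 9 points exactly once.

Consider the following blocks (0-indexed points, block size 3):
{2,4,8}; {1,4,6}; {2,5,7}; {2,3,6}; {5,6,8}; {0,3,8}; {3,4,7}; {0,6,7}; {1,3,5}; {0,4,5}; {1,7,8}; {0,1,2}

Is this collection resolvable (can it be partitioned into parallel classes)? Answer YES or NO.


v = 9, block size k = 3, number of blocks = 12.
For resolvability, blocks must partition into parallel classes of size v/k = 3.
Total blocks must therefore be a multiple of 3: 12 = 3·4 + 0 ⇒ divisible ✓.
Greedy packing gives 4 candidate class(es). Each should be a full parallel class (size 3, covers all 9 points).
  Class 1 (3 blocks): {2,4,8}; {0,6,7}; {1,3,5}. Points covered: [0, 1, 2, 3, 4, 5, 6, 7, 8].
  Class 2 (3 blocks): {1,4,6}; {2,5,7}; {0,3,8}. Points covered: [0, 1, 2, 3, 4, 5, 6, 7, 8].
  Class 3 (3 blocks): {2,3,6}; {0,4,5}; {1,7,8}. Points covered: [0, 1, 2, 3, 4, 5, 6, 7, 8].
  Class 4 (3 blocks): {5,6,8}; {3,4,7}; {0,1,2}. Points covered: [0, 1, 2, 3, 4, 5, 6, 7, 8].
All classes full (size 3)? YES. All classes cover every point? YES.
Resolvable? YES.

YES


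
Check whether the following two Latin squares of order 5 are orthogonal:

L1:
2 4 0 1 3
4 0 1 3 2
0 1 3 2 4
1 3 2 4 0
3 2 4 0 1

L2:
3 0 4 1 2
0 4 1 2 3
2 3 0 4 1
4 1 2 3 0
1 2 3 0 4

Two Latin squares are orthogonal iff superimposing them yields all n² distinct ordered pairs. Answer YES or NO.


Form the n² = 25 superimposed pairs (L1[i][j], L2[i][j]), row by row (rows and columns indexed from 0):
row 0: (2,3) (4,0) (0,4) (1,1) (3,2)
row 1: (4,0) (0,4) (1,1) (3,2) (2,3)
row 2: (0,2) (1,3) (3,0) (2,4) (4,1)
row 3: (1,4) (3,1) (2,2) (4,3) (0,0)
row 4: (3,1) (2,2) (4,3) (0,0) (1,4)
Orthogonality requires all 25 pairs distinct.
But the pair (4,0) repeats: cell (0,1) has L1 = 4, L2 = 0, and cell (1,0) has L1 = 4, L2 = 0.
A repeated pair means some other pair never occurs (only 15 distinct pairs out of 25), so the squares are not orthogonal.
Conclusion: NO.

NO


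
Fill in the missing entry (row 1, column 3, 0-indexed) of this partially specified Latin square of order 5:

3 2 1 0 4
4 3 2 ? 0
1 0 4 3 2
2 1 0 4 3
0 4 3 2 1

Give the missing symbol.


Row 1 contains symbols [0, 2, 3, 4] — missing [1].
Column 3 contains symbols [0, 2, 3, 4] — missing [1].
The missing symbol must appear in both missing sets; intersection = [1].
Therefore the hidden value is 1.

Missing value = 1.


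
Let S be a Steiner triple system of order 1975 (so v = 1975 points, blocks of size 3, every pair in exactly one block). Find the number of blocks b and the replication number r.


An STS(v) is a 2-(v, 3, 1) BIBD: block size k = 3, λ = 1.
Replication: r(k − 1) = λ(v − 1) ⇒ r·2 = 1975 − 1 = 1974 ⇒ r = 987.
Block count: b = v(v − 1)/6 = 1975·1974/6 = 3898650/6 = 649775.
(Check via bk = vr: 649775·3 = 1949325 = 1975·987 = 1949325 ✓.)

r = 987, b = 649775.


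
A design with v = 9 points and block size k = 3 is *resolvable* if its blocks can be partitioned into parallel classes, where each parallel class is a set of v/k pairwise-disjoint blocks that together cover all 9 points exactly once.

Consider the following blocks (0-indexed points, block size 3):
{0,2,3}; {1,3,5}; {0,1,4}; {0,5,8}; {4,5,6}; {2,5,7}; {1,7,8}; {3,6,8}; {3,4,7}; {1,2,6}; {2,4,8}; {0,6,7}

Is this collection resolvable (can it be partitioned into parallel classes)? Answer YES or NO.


v = 9, block size k = 3, number of blocks = 12.
For resolvability, blocks must partition into parallel classes of size v/k = 3.
Total blocks must therefore be a multiple of 3: 12 = 3·4 + 0 ⇒ divisible ✓.
Greedy packing gives 4 candidate class(es). Each should be a full parallel class (size 3, covers all 9 points).
  Class 1 (3 blocks): {0,2,3}; {4,5,6}; {1,7,8}. Points covered: [0, 1, 2, 3, 4, 5, 6, 7, 8].
  Class 2 (3 blocks): {1,3,5}; {2,4,8}; {0,6,7}. Points covered: [0, 1, 2, 3, 4, 5, 6, 7, 8].
  Class 3 (3 blocks): {0,1,4}; {2,5,7}; {3,6,8}. Points covered: [0, 1, 2, 3, 4, 5, 6, 7, 8].
  Class 4 (3 blocks): {0,5,8}; {3,4,7}; {1,2,6}. Points covered: [0, 1, 2, 3, 4, 5, 6, 7, 8].
All classes full (size 3)? YES. All classes cover every point? YES.
Resolvable? YES.

YES


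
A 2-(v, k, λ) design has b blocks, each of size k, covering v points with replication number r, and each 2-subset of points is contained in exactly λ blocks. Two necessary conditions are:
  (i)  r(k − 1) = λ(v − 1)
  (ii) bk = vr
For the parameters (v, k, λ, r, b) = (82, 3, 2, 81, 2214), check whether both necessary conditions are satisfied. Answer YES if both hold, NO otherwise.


Condition (i): r(k − 1) = 81·2 = 162; λ(v − 1) = 2·81 = 162. Match? YES.
Condition (ii): bk = 2214·3 = 6642; vr = 82·81 = 6642. Match? YES.
Both conditions hold? YES.

YES


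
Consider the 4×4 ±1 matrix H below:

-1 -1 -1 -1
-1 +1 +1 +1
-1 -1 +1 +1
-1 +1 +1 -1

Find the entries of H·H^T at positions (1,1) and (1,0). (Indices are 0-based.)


Row 0 of H: [-1, -1, -1, -1].
Row 1 of H: [-1, 1, 1, 1].
(H·H^T)[1][1] = Σ_j H[1][j]·H[1][j] = (-1)² + (1)² + (1)² + (1)² = 1 + 1 + 1 + 1 = 4.
(H·H^T)[1][0] = Σ_j H[1][j]·H[0][j] = (-1)·(-1) + (1)·(-1) + (1)·(-1) + (1)·(-1) = 1 + -1 + -1 + -1 = -2.
Rows 1 and 0 are not orthogonal (dot product = -2 ≠ 0), so H is not a Hadamard matrix.

(1,1) entry = 4; (1,0) entry = -2.


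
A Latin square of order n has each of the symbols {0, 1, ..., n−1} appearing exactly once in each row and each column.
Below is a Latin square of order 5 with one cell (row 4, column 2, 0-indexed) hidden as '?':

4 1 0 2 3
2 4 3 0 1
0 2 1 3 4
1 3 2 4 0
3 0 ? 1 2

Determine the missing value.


Row 4 contains symbols [0, 1, 2, 3] — missing [4].
Column 2 contains symbols [0, 1, 2, 3] — missing [4].
The missing symbol must appear in both missing sets; intersection = [4].
Therefore the hidden value is 4.

Missing value = 4.


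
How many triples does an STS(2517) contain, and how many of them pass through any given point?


An STS(v) is a 2-(v, 3, 1) BIBD: block size k = 3, λ = 1.
Replication: r(k − 1) = λ(v − 1) ⇒ r·2 = 2517 − 1 = 2516 ⇒ r = 1258.
Block count: b = v(v − 1)/6 = 2517·2516/6 = 6332772/6 = 1055462.

r = 1258, b = 1055462.


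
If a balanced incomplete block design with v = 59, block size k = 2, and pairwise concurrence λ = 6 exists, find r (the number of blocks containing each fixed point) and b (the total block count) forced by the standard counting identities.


Any 2-(v, k, λ) BIBD satisfies two necessary conditions:
  (i)  Each point sits in r blocks, and counting incidences through any fixed point gives r(k − 1) = λ(v − 1), so r = λ(v − 1)/(k − 1).
  (ii) Total incidences bk = vr, so b = vr/k.
Step 1: r = λ(v − 1)/(k − 1) = 6·(59 − 1)/(2 − 1) = 6·58/1 = 348/1 = 348.
Step 2: b = vr/k = 59·348/2 = 20532/2 = 10266.
Check integrality: r = 348 ∈ Z ✓, b = 10266 ∈ Z ✓.
(These identities are necessary conditions: they determine r and b for any design with these parameters, but do not by themselves prove that one exists.)

r = 348, b = 10266.


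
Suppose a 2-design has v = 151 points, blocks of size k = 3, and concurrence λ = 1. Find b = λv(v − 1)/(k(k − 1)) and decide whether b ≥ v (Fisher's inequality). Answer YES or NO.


b = λv(v − 1)/(k(k − 1)) = 1·151·150/(3·2) = 22650/6 = 3775.
Compare with v = 151: b ≥ v, so Fisher's inequality holds.

YES


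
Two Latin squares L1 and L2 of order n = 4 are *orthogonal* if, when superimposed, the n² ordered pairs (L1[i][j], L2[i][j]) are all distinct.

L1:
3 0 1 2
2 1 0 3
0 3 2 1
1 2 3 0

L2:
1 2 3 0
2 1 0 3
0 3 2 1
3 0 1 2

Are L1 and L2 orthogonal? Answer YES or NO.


Form the n² = 16 superimposed pairs (L1[i][j], L2[i][j]), row by row (rows and columns indexed from 0):
row 0: (3,1) (0,2) (1,3) (2,0)
row 1: (2,2) (1,1) (0,0) (3,3)
row 2: (0,0) (3,3) (2,2) (1,1)
row 3: (1,3) (2,0) (3,1) (0,2)
Orthogonality requires all 16 pairs distinct.
But the pair (0,0) repeats: cell (1,2) has L1 = 0, L2 = 0, and cell (2,0) has L1 = 0, L2 = 0.
A repeated pair means some other pair never occurs (only 8 distinct pairs out of 16), so the squares are not orthogonal.
Conclusion: NO.

NO


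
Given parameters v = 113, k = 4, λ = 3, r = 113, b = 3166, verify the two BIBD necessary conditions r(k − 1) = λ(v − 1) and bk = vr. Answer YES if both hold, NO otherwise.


Condition (i): r(k − 1) = 113·3 = 339; λ(v − 1) = 3·112 = 336. Match? NO.
Condition (ii): bk = 3166·4 = 12664; vr = 113·113 = 12769. Match? NO.
Both conditions hold? NO.

NO


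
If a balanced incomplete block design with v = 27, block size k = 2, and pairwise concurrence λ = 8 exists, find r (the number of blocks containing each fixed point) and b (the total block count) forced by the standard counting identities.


Any 2-(v, k, λ) BIBD satisfies two necessary conditions:
  (i)  Each point sits in r blocks, and counting incidences through any fixed point gives r(k − 1) = λ(v − 1), so r = λ(v − 1)/(k − 1).
  (ii) Total incidences bk = vr, so b = vr/k.
Step 1: r = λ(v − 1)/(k − 1) = 8·(27 − 1)/(2 − 1) = 8·26/1 = 208/1 = 208.
Step 2: b = vr/k = 27·208/2 = 5616/2 = 2808.
Check integrality: r = 208 ∈ Z ✓, b = 2808 ∈ Z ✓.
(These identities are necessary conditions: they determine r and b for any design with these parameters, but do not by themselves prove that one exists.)

r = 208, b = 2808.


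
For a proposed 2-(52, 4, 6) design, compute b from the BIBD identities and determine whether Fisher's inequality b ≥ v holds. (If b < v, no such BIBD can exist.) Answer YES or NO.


b = λv(v − 1)/(k(k − 1)) = 6·52·51/(4·3) = 15912/12 = 1326.
Compare with v = 52: b ≥ v, so Fisher's inequality holds.

YES


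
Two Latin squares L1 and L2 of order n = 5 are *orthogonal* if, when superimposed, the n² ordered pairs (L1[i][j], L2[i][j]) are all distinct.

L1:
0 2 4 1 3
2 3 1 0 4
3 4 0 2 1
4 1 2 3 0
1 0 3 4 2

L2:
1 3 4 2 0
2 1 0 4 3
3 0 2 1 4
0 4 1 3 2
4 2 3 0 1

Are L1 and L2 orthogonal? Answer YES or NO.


Form the n² = 25 superimposed pairs (L1[i][j], L2[i][j]), row by row (rows and columns indexed from 0):
row 0: (0,1) (2,3) (4,4) (1,2) (3,0)
row 1: (2,2) (3,1) (1,0) (0,4) (4,3)
row 2: (3,3) (4,0) (0,2) (2,1) (1,4)
row 3: (4,0) (1,4) (2,1) (3,3) (0,2)
row 4: (1,4) (0,2) (3,3) (4,0) (2,1)
Orthogonality requires all 25 pairs distinct.
But the pair (4,0) repeats: cell (2,1) has L1 = 4, L2 = 0, and cell (3,0) has L1 = 4, L2 = 0.
A repeated pair means some other pair never occurs (only 15 distinct pairs out of 25), so the squares are not orthogonal.
Conclusion: NO.

NO


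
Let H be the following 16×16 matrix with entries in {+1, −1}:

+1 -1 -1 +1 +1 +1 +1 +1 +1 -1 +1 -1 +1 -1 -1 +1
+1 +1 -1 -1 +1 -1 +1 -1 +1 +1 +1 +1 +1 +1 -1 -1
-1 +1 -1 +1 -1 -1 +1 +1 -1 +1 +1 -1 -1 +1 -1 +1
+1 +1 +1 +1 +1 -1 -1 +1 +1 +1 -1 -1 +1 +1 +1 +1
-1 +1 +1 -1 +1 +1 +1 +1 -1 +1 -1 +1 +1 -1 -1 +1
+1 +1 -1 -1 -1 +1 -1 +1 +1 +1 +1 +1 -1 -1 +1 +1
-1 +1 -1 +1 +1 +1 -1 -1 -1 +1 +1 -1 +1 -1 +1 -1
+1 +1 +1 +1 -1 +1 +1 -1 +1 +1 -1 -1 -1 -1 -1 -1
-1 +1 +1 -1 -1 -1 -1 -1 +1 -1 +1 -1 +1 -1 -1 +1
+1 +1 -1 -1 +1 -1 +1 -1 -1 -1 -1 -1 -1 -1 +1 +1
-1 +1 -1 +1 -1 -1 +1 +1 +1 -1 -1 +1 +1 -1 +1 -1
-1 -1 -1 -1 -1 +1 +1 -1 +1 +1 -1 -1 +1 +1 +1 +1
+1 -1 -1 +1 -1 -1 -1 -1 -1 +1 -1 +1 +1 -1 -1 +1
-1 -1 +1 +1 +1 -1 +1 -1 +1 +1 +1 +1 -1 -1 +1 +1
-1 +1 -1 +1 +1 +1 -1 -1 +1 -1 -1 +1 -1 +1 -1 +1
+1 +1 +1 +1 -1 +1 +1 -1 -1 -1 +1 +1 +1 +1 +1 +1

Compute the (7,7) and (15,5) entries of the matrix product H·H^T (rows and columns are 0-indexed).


Row 5 of H: [1, 1, -1, -1, -1, 1, -1, 1, 1, 1, 1, 1, -1, -1, 1, 1].
Row 7 of H: [1, 1, 1, 1, -1, 1, 1, -1, 1, 1, -1, -1, -1, -1, -1, -1].
Row 15 of H: [1, 1, 1, 1, -1, 1, 1, -1, -1, -1, 1, 1, 1, 1, 1, 1].
(H·H^T)[7][7] = Σ_j H[7][j]·H[7][j] = (1)² + (1)² + (1)² + (1)² + (-1)² + (1)² + (1)² + (-1)² + (1)² + (1)² + (-1)² + (-1)² + (-1)² + (-1)² + (-1)² + (-1)² = 1 + 1 + 1 + 1 + 1 + 1 + 1 + 1 + 1 + 1 + 1 + 1 + 1 + 1 + 1 + 1 = 16.
(H·H^T)[15][5] = Σ_j H[15][j]·H[5][j] = (1)·(1) + (1)·(1) + (1)·(-1) + (1)·(-1) + (-1)·(-1) + (1)·(1) + (1)·(-1) + (-1)·(1) + (-1)·(1) + (-1)·(1) + (1)·(1) + (1)·(1) + (1)·(-1) + (1)·(-1) + (1)·(1) + (1)·(1) = 1 + 1 + -1 + -1 + 1 + 1 + -1 + -1 + -1 + -1 + 1 + 1 + -1 + -1 + 1 + 1 = 0.
So rows 15 and 5 are orthogonal; the diagonal entry equals n = 16.

(7,7) entry = 16; (15,5) entry = 0.


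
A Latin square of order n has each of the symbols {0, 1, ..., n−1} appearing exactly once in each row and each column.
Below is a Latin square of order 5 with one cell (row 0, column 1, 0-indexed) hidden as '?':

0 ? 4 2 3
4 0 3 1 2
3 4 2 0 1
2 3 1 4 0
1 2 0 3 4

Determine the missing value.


Row 0 contains symbols [0, 2, 3, 4] — missing [1].
Column 1 contains symbols [0, 2, 3, 4] — missing [1].
The missing symbol must appear in both missing sets; intersection = [1].
Therefore the hidden value is 1.

Missing value = 1.


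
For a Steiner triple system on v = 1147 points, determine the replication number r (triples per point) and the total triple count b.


An STS(v) is a 2-(v, 3, 1) BIBD: block size k = 3, λ = 1.
Replication: r(k − 1) = λ(v − 1) ⇒ r·2 = 1147 − 1 = 1146 ⇒ r = 573.
Block count: bk = vr ⇒ b·3 = 1147·573 = 657231 ⇒ b = 219077.

r = 573, b = 219077.


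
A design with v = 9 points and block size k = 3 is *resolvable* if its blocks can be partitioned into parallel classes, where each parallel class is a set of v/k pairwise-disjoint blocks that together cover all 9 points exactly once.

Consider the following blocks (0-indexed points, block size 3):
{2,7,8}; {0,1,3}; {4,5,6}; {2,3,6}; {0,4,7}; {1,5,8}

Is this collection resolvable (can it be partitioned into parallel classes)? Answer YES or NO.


v = 9, block size k = 3, number of blocks = 6.
For resolvability, blocks must partition into parallel classes of size v/k = 3.
Total blocks must therefore be a multiple of 3: 6 = 3·2 + 0 ⇒ divisible ✓.
Greedy packing gives 2 candidate class(es). Each should be a full parallel class (size 3, covers all 9 points).
  Class 1 (3 blocks): {2,7,8}; {0,1,3}; {4,5,6}. Points covered: [0, 1, 2, 3, 4, 5, 6, 7, 8].
  Class 2 (3 blocks): {2,3,6}; {0,4,7}; {1,5,8}. Points covered: [0, 1, 2, 3, 4, 5, 6, 7, 8].
All classes full (size 3)? YES. All classes cover every point? YES.
Resolvable? YES.

YES


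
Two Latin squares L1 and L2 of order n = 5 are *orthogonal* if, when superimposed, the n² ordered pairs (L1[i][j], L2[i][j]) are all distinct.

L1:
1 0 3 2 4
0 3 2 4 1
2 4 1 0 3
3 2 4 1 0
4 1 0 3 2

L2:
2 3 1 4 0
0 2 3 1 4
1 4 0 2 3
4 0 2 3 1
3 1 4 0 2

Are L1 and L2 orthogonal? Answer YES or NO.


Form the n² = 25 superimposed pairs (L1[i][j], L2[i][j]), row by row (rows and columns indexed from 0):
row 0: (1,2) (0,3) (3,1) (2,4) (4,0)
row 1: (0,0) (3,2) (2,3) (4,1) (1,4)
row 2: (2,1) (4,4) (1,0) (0,2) (3,3)
row 3: (3,4) (2,0) (4,2) (1,3) (0,1)
row 4: (4,3) (1,1) (0,4) (3,0) (2,2)
Orthogonality requires all 25 pairs distinct.
Check by first coordinate: for each symbol s of L1, list the L2 entries in the n cells where L1 = s; they must all differ.
  L1 = 0: L2 entries (in reading order) 3, 0, 2, 1, 4 — all 5 distinct ✓
  L1 = 1: L2 entries (in reading order) 2, 4, 0, 3, 1 — all 5 distinct ✓
  L1 = 2: L2 entries (in reading order) 4, 3, 1, 0, 2 — all 5 distinct ✓
  L1 = 3: L2 entries (in reading order) 1, 2, 3, 4, 0 — all 5 distinct ✓
  L1 = 4: L2 entries (in reading order) 0, 1, 4, 2, 3 — all 5 distinct ✓
Every symbol of L1 meets every symbol of L2 exactly once, so all 25 pairs are distinct (25 of 25).
Conclusion: YES.

YES


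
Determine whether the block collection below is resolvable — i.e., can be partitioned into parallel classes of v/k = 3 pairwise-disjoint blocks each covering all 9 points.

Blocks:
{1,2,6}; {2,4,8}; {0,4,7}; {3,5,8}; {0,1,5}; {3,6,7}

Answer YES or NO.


v = 9, block size k = 3, number of blocks = 6.
For resolvability, blocks must partition into parallel classes of size v/k = 3.
Total blocks must therefore be a multiple of 3: 6 = 3·2 + 0 ⇒ divisible ✓.
Greedy packing gives 2 candidate class(es). Each should be a full parallel class (size 3, covers all 9 points).
  Class 1 (3 blocks): {1,2,6}; {0,4,7}; {3,5,8}. Points covered: [0, 1, 2, 3, 4, 5, 6, 7, 8].
  Class 2 (3 blocks): {2,4,8}; {0,1,5}; {3,6,7}. Points covered: [0, 1, 2, 3, 4, 5, 6, 7, 8].
All classes full (size 3)? YES. All classes cover every point? YES.
Resolvable? YES.

YES


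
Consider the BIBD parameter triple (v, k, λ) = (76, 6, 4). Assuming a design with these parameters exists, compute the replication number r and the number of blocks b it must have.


Any 2-(v, k, λ) BIBD satisfies two necessary conditions:
  (i)  Each point sits in r blocks, and counting incidences through any fixed point gives r(k − 1) = λ(v − 1), so r = λ(v − 1)/(k − 1).
  (ii) Total incidences bk = vr, so b = vr/k.
Step 1: r = λ(v − 1)/(k − 1) = 4·(76 − 1)/(6 − 1) = 4·75/5 = 300/5 = 60.
Step 2: b = vr/k = 76·60/6 = 4560/6 = 760.
Check integrality: r = 60 ∈ Z ✓, b = 760 ∈ Z ✓.
(These identities are necessary conditions: they determine r and b for any design with these parameters, but do not by themselves prove that one exists.)

r = 60, b = 760.


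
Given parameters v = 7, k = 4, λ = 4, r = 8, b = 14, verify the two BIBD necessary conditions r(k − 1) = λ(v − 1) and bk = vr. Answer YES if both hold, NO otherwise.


Condition (i): r(k − 1) = 8·3 = 24; λ(v − 1) = 4·6 = 24. Match? YES.
Condition (ii): bk = 14·4 = 56; vr = 7·8 = 56. Match? YES.
Both conditions hold? YES.

YES


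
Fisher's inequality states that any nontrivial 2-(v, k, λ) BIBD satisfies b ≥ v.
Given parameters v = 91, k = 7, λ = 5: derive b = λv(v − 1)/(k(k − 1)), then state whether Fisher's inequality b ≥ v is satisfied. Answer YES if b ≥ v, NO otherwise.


r = λ(v − 1)/(k − 1) = 5·90/6 = 75.
b = vr/k = 91·75/7 = 975.
Fisher's inequality: b ≥ v ⇔ 975 ≥ 91? YES.

YES


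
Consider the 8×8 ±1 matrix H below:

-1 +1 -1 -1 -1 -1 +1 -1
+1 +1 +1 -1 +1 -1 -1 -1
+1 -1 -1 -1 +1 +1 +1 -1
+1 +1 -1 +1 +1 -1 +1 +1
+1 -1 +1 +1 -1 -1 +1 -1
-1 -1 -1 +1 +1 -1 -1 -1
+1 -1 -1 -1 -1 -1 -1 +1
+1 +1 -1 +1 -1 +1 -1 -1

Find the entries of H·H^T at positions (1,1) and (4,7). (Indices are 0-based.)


Row 1 of H: [1, 1, 1, -1, 1, -1, -1, -1].
Row 4 of H: [1, -1, 1, 1, -1, -1, 1, -1].
Row 7 of H: [1, 1, -1, 1, -1, 1, -1, -1].
(H·H^T)[1][1] = Σ_j H[1][j]·H[1][j] = (1)² + (1)² + (1)² + (-1)² + (1)² + (-1)² + (-1)² + (-1)² = 1 + 1 + 1 + 1 + 1 + 1 + 1 + 1 = 8.
(H·H^T)[4][7] = Σ_j H[4][j]·H[7][j] = (1)·(1) + (-1)·(1) + (1)·(-1) + (1)·(1) + (-1)·(-1) + (-1)·(1) + (1)·(-1) + (-1)·(-1) = 1 + -1 + -1 + 1 + 1 + -1 + -1 + 1 = 0.
So rows 4 and 7 are orthogonal; the diagonal entry equals n = 8.

(1,1) entry = 8; (4,7) entry = 0.


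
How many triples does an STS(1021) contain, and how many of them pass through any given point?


An STS(v) is a 2-(v, 3, 1) BIBD: block size k = 3, λ = 1.
Replication: r(k − 1) = λ(v − 1) ⇒ r·2 = 1021 − 1 = 1020 ⇒ r = 510.
Block count: b = v(v − 1)/6 = 1021·1020/6 = 1041420/6 = 173570.

r = 510, b = 173570.


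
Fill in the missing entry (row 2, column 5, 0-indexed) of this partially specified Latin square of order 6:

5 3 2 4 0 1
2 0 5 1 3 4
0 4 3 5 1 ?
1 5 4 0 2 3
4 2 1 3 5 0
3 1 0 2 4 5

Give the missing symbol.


Row 2 contains symbols [0, 1, 3, 4, 5] — missing [2].
Column 5 contains symbols [0, 1, 3, 4, 5] — missing [2].
The missing symbol must appear in both missing sets; intersection = [2].
Therefore the hidden value is 2.

Missing value = 2.


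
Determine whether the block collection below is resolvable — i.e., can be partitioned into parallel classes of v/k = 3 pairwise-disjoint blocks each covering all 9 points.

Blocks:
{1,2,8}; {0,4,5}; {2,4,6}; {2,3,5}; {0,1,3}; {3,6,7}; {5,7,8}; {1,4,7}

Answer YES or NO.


v = 9, block size k = 3, number of blocks = 8.
For resolvability, blocks must partition into parallel classes of size v/k = 3.
Total blocks must therefore be a multiple of 3: 8 = 3·2 + 2 ⇒ not divisible ✗.
Resolvable? NO.

NO


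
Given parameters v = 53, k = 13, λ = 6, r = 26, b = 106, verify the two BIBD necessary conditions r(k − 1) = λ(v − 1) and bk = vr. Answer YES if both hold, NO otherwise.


Condition (i): r(k − 1) = 26·12 = 312; λ(v − 1) = 6·52 = 312. Match? YES.
Condition (ii): bk = 106·13 = 1378; vr = 53·26 = 1378. Match? YES.
Both conditions hold? YES.

YES


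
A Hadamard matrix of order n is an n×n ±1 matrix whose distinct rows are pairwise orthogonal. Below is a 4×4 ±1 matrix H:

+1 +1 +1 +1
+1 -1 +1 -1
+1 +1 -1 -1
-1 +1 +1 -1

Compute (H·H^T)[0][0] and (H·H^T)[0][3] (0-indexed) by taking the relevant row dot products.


Row 0 of H: [1, 1, 1, 1].
Row 3 of H: [-1, 1, 1, -1].
(H·H^T)[0][0] = Σ_j H[0][j]·H[0][j] = (1)² + (1)² + (1)² + (1)² = 1 + 1 + 1 + 1 = 4.
(H·H^T)[0][3] = Σ_j H[0][j]·H[3][j] = (1)·(-1) + (1)·(1) + (1)·(1) + (1)·(-1) = -1 + 1 + 1 + -1 = 0.
So rows 0 and 3 are orthogonal; the diagonal entry equals n = 4.

(0,0) entry = 4; (0,3) entry = 0.


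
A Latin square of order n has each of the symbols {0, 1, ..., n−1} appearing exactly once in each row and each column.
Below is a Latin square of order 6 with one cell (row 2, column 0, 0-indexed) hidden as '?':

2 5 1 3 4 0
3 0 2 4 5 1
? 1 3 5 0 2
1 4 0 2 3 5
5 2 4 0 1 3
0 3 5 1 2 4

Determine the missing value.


Row 2 contains symbols [0, 1, 2, 3, 5] — missing [4].
Column 0 contains symbols [0, 1, 2, 3, 5] — missing [4].
The missing symbol must appear in both missing sets; intersection = [4].
Therefore the hidden value is 4.

Missing value = 4.


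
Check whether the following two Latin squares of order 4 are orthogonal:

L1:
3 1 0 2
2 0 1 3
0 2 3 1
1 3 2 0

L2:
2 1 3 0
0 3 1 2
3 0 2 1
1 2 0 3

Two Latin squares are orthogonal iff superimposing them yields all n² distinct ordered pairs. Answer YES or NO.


Form the n² = 16 superimposed pairs (L1[i][j], L2[i][j]), row by row (rows and columns indexed from 0):
row 0: (3,2) (1,1) (0,3) (2,0)
row 1: (2,0) (0,3) (1,1) (3,2)
row 2: (0,3) (2,0) (3,2) (1,1)
row 3: (1,1) (3,2) (2,0) (0,3)
Orthogonality requires all 16 pairs distinct.
But the pair (2,0) repeats: cell (0,3) has L1 = 2, L2 = 0, and cell (1,0) has L1 = 2, L2 = 0.
A repeated pair means some other pair never occurs (only 4 distinct pairs out of 16), so the squares are not orthogonal.
Conclusion: NO.

NO


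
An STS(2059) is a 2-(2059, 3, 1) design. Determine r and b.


An STS(v) is a 2-(v, 3, 1) BIBD: block size k = 3, λ = 1.
Replication: r(k − 1) = λ(v − 1) ⇒ r·2 = 2059 − 1 = 2058 ⇒ r = 1029.
Block count: bk = vr ⇒ b·3 = 2059·1029 = 2118711 ⇒ b = 706237.
(Check via b = v(v − 1)/6 = 2059·2058/6 = 4237422/6 = 706237.)

r = 1029, b = 706237.


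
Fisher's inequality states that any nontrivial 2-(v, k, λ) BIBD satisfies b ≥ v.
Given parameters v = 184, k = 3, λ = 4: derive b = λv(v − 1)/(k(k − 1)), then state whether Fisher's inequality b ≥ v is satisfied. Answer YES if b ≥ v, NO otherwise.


b = λv(v − 1)/(k(k − 1)) = 4·184·183/(3·2) = 134688/6 = 22448.
Compare with v = 184: b ≥ v, so Fisher's inequality holds.

YES


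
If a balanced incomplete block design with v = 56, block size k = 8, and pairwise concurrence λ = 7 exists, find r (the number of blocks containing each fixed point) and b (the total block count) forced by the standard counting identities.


Any 2-(v, k, λ) BIBD satisfies two necessary conditions:
  (i)  Each point sits in r blocks, and counting incidences through any fixed point gives r(k − 1) = λ(v − 1), so r = λ(v − 1)/(k − 1).
  (ii) Total incidences bk = vr, so b = vr/k.
Step 1: r = λ(v − 1)/(k − 1) = 7·(56 − 1)/(8 − 1) = 7·55/7 = 385/7 = 55.
Step 2: b = vr/k = 56·55/8 = 3080/8 = 385.
Check integrality: r = 55 ∈ Z ✓, b = 385 ∈ Z ✓.
(These identities are necessary conditions: they determine r and b for any design with these parameters, but do not by themselves prove that one exists.)

r = 55, b = 385.


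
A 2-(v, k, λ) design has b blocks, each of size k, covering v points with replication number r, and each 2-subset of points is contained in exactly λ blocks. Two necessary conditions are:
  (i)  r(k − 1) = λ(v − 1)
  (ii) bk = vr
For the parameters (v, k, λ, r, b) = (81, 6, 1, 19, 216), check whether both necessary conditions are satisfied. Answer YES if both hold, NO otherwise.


Condition (i): r(k − 1) = 19·5 = 95; λ(v − 1) = 1·80 = 80. Match? NO.
Condition (ii): bk = 216·6 = 1296; vr = 81·19 = 1539. Match? NO.
Both conditions hold? NO.

NO


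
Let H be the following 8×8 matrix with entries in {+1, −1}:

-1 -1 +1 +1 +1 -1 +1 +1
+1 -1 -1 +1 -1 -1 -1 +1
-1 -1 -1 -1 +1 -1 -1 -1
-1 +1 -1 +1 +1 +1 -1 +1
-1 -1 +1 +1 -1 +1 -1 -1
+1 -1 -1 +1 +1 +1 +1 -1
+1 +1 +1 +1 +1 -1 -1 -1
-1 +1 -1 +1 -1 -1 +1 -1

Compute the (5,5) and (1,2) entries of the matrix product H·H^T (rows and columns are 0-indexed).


Row 1 of H: [1, -1, -1, 1, -1, -1, -1, 1].
Row 2 of H: [-1, -1, -1, -1, 1, -1, -1, -1].
Row 5 of H: [1, -1, -1, 1, 1, 1, 1, -1].
(H·H^T)[5][5] = Σ_j H[5][j]·H[5][j] = (1)² + (-1)² + (-1)² + (1)² + (1)² + (1)² + (1)² + (-1)² = 1 + 1 + 1 + 1 + 1 + 1 + 1 + 1 = 8.
(H·H^T)[1][2] = Σ_j H[1][j]·H[2][j] = (1)·(-1) + (-1)·(-1) + (-1)·(-1) + (1)·(-1) + (-1)·(1) + (-1)·(-1) + (-1)·(-1) + (1)·(-1) = -1 + 1 + 1 + -1 + -1 + 1 + 1 + -1 = 0.
So rows 1 and 2 are orthogonal; the diagonal entry equals n = 8.

(5,5) entry = 8; (1,2) entry = 0.


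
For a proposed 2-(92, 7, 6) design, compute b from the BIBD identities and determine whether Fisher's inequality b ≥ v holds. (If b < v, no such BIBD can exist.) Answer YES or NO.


r = λ(v − 1)/(k − 1) = 6·91/6 = 91.
b = vr/k = 92·91/7 = 1196.
Fisher's inequality: b ≥ v ⇔ 1196 ≥ 92? YES.

YES


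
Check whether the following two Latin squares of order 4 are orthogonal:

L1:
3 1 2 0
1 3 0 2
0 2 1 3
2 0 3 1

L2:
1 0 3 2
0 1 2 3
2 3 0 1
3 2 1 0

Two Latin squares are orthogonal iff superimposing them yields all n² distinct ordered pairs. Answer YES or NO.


Form the n² = 16 superimposed pairs (L1[i][j], L2[i][j]), row by row (rows and columns indexed from 0):
row 0: (3,1) (1,0) (2,3) (0,2)
row 1: (1,0) (3,1) (0,2) (2,3)
row 2: (0,2) (2,3) (1,0) (3,1)
row 3: (2,3) (0,2) (3,1) (1,0)
Orthogonality requires all 16 pairs distinct.
But the pair (1,0) repeats: cell (0,1) has L1 = 1, L2 = 0, and cell (1,0) has L1 = 1, L2 = 0.
A repeated pair means some other pair never occurs (only 4 distinct pairs out of 16), so the squares are not orthogonal.
Conclusion: NO.

NO


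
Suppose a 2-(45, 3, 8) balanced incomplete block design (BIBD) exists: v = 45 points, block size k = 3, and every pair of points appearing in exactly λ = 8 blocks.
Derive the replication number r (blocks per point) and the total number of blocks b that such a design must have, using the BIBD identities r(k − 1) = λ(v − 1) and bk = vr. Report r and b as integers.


Any 2-(v, k, λ) BIBD satisfies two necessary conditions:
  (i)  Each point sits in r blocks, and counting incidences through any fixed point gives r(k − 1) = λ(v − 1), so r = λ(v − 1)/(k − 1).
  (ii) Total incidences bk = vr, so b = vr/k.
Step 1: r = λ(v − 1)/(k − 1) = 8·(45 − 1)/(3 − 1) = 8·44/2 = 352/2 = 176.
Step 2: b = vr/k = 45·176/3 = 7920/3 = 2640.
Check integrality: r = 176 ∈ Z ✓, b = 2640 ∈ Z ✓.
(These identities are necessary conditions: they determine r and b for any design with these parameters, but do not by themselves prove that one exists.)

r = 176, b = 2640.


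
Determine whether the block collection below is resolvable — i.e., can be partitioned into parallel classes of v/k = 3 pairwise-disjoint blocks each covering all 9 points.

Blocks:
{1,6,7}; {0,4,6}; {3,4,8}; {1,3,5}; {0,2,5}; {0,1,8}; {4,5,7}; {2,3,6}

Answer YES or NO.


v = 9, block size k = 3, number of blocks = 8.
For resolvability, blocks must partition into parallel classes of size v/k = 3.
Total blocks must therefore be a multiple of 3: 8 = 3·2 + 2 ⇒ not divisible ✗.
Resolvable? NO.

NO


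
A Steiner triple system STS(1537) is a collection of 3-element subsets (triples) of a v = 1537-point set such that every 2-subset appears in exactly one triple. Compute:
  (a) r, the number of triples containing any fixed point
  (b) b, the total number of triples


An STS(v) is a 2-(v, 3, 1) BIBD: block size k = 3, λ = 1.
Replication: r(k − 1) = λ(v − 1) ⇒ r·2 = 1537 − 1 = 1536 ⇒ r = 768.
Block count: b = v(v − 1)/6 = 1537·1536/6 = 2360832/6 = 393472.
(Check via bk = vr: 393472·3 = 1180416 = 1537·768 = 1180416 ✓.)

r = 768, b = 393472.
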